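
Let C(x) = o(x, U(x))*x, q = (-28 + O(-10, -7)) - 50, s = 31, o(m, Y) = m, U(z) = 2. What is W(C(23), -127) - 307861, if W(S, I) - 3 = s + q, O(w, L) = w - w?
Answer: -307905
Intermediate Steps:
O(w, L) = 0
q = -78 (q = (-28 + 0) - 50 = -28 - 50 = -78)
C(x) = x² (C(x) = x*x = x²)
W(S, I) = -44 (W(S, I) = 3 + (31 - 78) = 3 - 47 = -44)
W(C(23), -127) - 307861 = -44 - 307861 = -307905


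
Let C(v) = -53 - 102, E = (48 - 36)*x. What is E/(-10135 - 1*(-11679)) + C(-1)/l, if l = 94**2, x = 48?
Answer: 606277/1705348 ≈ 0.35552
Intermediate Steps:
E = 576 (E = (48 - 36)*48 = 12*48 = 576)
l = 8836
C(v) = -155
E/(-10135 - 1*(-11679)) + C(-1)/l = 576/(-10135 - 1*(-11679)) - 155/8836 = 576/(-10135 + 11679) - 155*1/8836 = 576/1544 - 155/8836 = 576*(1/1544) - 155/8836 = 72/193 - 155/8836 = 606277/1705348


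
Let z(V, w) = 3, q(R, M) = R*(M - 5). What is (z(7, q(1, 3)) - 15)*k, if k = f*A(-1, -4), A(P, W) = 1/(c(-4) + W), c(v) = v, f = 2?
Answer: 3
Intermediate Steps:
q(R, M) = R*(-5 + M)
A(P, W) = 1/(-4 + W)
k = -¼ (k = 2/(-4 - 4) = 2/(-8) = 2*(-⅛) = -¼ ≈ -0.25000)
(z(7, q(1, 3)) - 15)*k = (3 - 15)*(-¼) = -12*(-¼) = 3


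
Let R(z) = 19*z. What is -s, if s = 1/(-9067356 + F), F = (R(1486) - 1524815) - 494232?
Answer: 1/11058169 ≈ 9.0431e-8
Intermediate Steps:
F = -1990813 (F = (19*1486 - 1524815) - 494232 = (28234 - 1524815) - 494232 = -1496581 - 494232 = -1990813)
s = -1/11058169 (s = 1/(-9067356 - 1990813) = 1/(-11058169) = -1/11058169 ≈ -9.0431e-8)
-s = -1*(-1/11058169) = 1/11058169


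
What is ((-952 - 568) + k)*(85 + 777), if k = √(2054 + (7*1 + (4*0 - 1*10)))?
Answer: -1310240 + 862*√2051 ≈ -1.2712e+6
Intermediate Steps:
k = √2051 (k = √(2054 + (7 + (0 - 10))) = √(2054 + (7 - 10)) = √(2054 - 3) = √2051 ≈ 45.288)
((-952 - 568) + k)*(85 + 777) = ((-952 - 568) + √2051)*(85 + 777) = (-1520 + √2051)*862 = -1310240 + 862*√2051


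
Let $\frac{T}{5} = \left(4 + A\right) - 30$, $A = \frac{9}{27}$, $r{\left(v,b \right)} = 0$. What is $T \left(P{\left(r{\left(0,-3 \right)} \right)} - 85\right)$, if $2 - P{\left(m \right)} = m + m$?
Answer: $\frac{31955}{3} \approx 10652.0$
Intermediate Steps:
$A = \frac{1}{3}$ ($A = 9 \cdot \frac{1}{27} = \frac{1}{3} \approx 0.33333$)
$P{\left(m \right)} = 2 - 2 m$ ($P{\left(m \right)} = 2 - \left(m + m\right) = 2 - 2 m$)
$T = - \frac{385}{3}$ ($T = 5 \left(\left(4 + \frac{1}{3}\right) - 30\right) = 5 \left(\frac{13}{3} - 30\right) = 5 \left(- \frac{77}{3}\right) = - \frac{385}{3} \approx -128.33$)
$T \left(P{\left(r{\left(0,-3 \right)} \right)} - 85\right) = - \frac{385 \left(\left(2 - 0\right) - 85\right)}{3} = - \frac{385 \left(\left(2 + 0\right) - 85\right)}{3} = - \frac{385 \left(2 - 85\right)}{3} = \left(- \frac{385}{3}\right) \left(-83\right) = \frac{31955}{3}$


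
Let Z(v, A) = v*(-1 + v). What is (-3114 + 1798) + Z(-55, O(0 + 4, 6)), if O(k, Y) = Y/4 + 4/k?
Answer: 1764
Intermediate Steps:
O(k, Y) = 4/k + Y/4 (O(k, Y) = Y*(¼) + 4/k = Y/4 + 4/k = 4/k + Y/4)
(-3114 + 1798) + Z(-55, O(0 + 4, 6)) = (-3114 + 1798) - 55*(-1 - 55) = -1316 - 55*(-56) = -1316 + 3080 = 1764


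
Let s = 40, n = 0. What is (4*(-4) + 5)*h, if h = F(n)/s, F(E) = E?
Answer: 0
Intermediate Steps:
h = 0 (h = 0/40 = 0*(1/40) = 0)
(4*(-4) + 5)*h = (4*(-4) + 5)*0 = (-16 + 5)*0 = -11*0 = 0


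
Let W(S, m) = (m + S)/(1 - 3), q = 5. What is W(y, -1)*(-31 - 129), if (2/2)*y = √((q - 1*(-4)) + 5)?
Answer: -80 + 80*√14 ≈ 219.33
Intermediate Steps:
y = √14 (y = √((5 - 1*(-4)) + 5) = √((5 + 4) + 5) = √(9 + 5) = √14 ≈ 3.7417)
W(S, m) = -S/2 - m/2 (W(S, m) = (S + m)/(-2) = (S + m)*(-½) = -S/2 - m/2)
W(y, -1)*(-31 - 129) = (-√14/2 - ½*(-1))*(-31 - 129) = (-√14/2 + ½)*(-160) = (½ - √14/2)*(-160) = -80 + 80*√14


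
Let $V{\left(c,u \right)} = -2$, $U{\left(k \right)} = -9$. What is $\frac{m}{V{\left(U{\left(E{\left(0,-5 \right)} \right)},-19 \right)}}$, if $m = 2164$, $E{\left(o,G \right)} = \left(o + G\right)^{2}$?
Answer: $-1082$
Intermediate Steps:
$E{\left(o,G \right)} = \left(G + o\right)^{2}$
$\frac{m}{V{\left(U{\left(E{\left(0,-5 \right)} \right)},-19 \right)}} = \frac{2164}{-2} = 2164 \left(- \frac{1}{2}\right) = -1082$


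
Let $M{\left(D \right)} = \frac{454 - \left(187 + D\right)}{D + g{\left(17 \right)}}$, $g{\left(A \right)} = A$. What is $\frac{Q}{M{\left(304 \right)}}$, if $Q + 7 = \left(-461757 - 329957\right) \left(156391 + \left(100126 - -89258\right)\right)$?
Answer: $\frac{87875325582597}{37} \approx 2.375 \cdot 10^{12}$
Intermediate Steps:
$M{\left(D \right)} = \frac{267 - D}{17 + D}$ ($M{\left(D \right)} = \frac{454 - \left(187 + D\right)}{D + 17} = \frac{267 - D}{17 + D}$)
$Q = -273754908357$ ($Q = -7 + \left(-461757 - 329957\right) \left(156391 + \left(100126 - -89258\right)\right) = -7 - 791714 \left(156391 + \left(100126 + 89258\right)\right) = -7 - 791714 \left(156391 + 189384\right) = -7 - 273754908350 = -273754908357$)
$\frac{Q}{M{\left(304 \right)}} = - \frac{273754908357}{\frac{1}{17 + 304} \left(267 - 304\right)} = - \frac{273754908357}{\frac{1}{321} \left(267 - 304\right)} = - \frac{273754908357}{\frac{1}{321} \left(-37\right)} = - \frac{273754908357}{- \frac{37}{321}} = \left(-273754908357\right) \left(- \frac{321}{37}\right) = \frac{87875325582597}{37}$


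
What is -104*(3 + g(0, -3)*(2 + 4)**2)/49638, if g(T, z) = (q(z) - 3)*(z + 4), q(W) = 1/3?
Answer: 1612/8273 ≈ 0.19485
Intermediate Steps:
q(W) = 1/3
g(T, z) = -32/3 - 8*z/3 (g(T, z) = (1/3 - 3)*(z + 4) = -8*(4 + z)/3 = -32/3 - 8*z/3)
-104*(3 + g(0, -3)*(2 + 4)**2)/49638 = -104*(3 + (-32/3 - 8/3*(-3))*(2 + 4)**2)/49638 = -104*(3 + (-32/3 + 8)*6**2)*(1/49638) = -104*(3 - 8/3*36)*(1/49638) = -104*(3 - 96)*(1/49638) = -104*(-93)*(1/49638) = 9672*(1/49638) = 1612/8273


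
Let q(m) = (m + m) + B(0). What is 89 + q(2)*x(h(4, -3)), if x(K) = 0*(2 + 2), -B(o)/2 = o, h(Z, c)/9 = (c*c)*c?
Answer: 89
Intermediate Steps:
h(Z, c) = 9*c³ (h(Z, c) = 9*((c*c)*c) = 9*(c²*c) = 9*c³)
B(o) = -2*o
x(K) = 0 (x(K) = 0*4 = 0)
q(m) = 2*m (q(m) = (m + m) - 2*0 = 2*m + 0 = 2*m)
89 + q(2)*x(h(4, -3)) = 89 + (2*2)*0 = 89 + 4*0 = 89 + 0 = 89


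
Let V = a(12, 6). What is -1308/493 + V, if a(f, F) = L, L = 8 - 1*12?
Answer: -3280/493 ≈ -6.6531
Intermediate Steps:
L = -4 (L = 8 - 12 = -4)
a(f, F) = -4
V = -4
-1308/493 + V = -1308/493 - 4 = -3280/493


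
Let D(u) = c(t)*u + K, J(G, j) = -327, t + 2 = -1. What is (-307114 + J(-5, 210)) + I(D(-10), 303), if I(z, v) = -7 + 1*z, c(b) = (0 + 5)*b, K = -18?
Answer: -307316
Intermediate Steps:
t = -3 (t = -2 - 1 = -3)
c(b) = 5*b
D(u) = -18 - 15*u (D(u) = (5*(-3))*u - 18 = -15*u - 18 = -18 - 15*u)
I(z, v) = -7 + z
(-307114 + J(-5, 210)) + I(D(-10), 303) = (-307114 - 327) + (-7 + (-18 - 15*(-10))) = -307441 + (-7 + (-18 + 150)) = -307441 + (-7 + 132) = -307441 + 125 = -307316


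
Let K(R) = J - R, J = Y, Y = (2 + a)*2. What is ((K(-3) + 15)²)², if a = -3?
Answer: 65536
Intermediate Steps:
Y = -2 (Y = (2 - 3)*2 = -1*2 = -2)
J = -2
K(R) = -2 - R
((K(-3) + 15)²)² = (((-2 - 1*(-3)) + 15)²)² = (((-2 + 3) + 15)²)² = ((1 + 15)²)² = (16²)² = 256² = 65536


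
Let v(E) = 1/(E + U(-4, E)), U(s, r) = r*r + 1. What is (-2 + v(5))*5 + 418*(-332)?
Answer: -4302361/31 ≈ -1.3879e+5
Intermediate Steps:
U(s, r) = 1 + r² (U(s, r) = r² + 1 = 1 + r²)
v(E) = 1/(1 + E + E²) (v(E) = 1/(E + (1 + E²)) = 1/(1 + E + E²))
(-2 + v(5))*5 + 418*(-332) = (-2 + 1/(1 + 5 + 5²))*5 + 418*(-332) = (-2 + 1/(1 + 5 + 25))*5 - 138776 = (-2 + 1/31)*5 - 138776 = -61/31*5 - 138776 = -305/31 - 138776 = -4302361/31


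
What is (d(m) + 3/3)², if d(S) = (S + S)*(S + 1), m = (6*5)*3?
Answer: 268337161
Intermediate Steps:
m = 90 (m = 30*3 = 90)
d(S) = 2*S*(1 + S) (d(S) = (2*S)*(1 + S) = 2*S*(1 + S))
(d(m) + 3/3)² = (2*90*(1 + 90) + 3/3)² = (2*90*91 + 3*(⅓))² = (16380 + 1)² = 16381² = 268337161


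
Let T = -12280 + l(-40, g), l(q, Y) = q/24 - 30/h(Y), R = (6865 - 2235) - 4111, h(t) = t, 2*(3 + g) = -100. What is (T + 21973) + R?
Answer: 1623533/159 ≈ 10211.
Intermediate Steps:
g = -53 (g = -3 + (½)*(-100) = -3 - 50 = -53)
R = 519 (R = 4630 - 4111 = 519)
l(q, Y) = -30/Y + q/24 (l(q, Y) = q/24 - 30/Y = -30/Y + q/24)
T = -1952695/159 (T = -12280 + (-30/(-53) + (1/24)*(-40)) = -12280 + (-30*(-1/53) - 5/3) = -12280 + (30/53 - 5/3) = -12280 - 175/159 = -1952695/159 ≈ -12281.)
(T + 21973) + R = (-1952695/159 + 21973) + 519 = 1541012/159 + 519 = 1623533/159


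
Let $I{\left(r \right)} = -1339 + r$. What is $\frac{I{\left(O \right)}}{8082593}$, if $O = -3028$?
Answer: $- \frac{4367}{8082593} \approx -0.0005403$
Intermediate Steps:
$\frac{I{\left(O \right)}}{8082593} = \frac{-1339 - 3028}{8082593} = \left(-4367\right) \frac{1}{8082593} = - \frac{4367}{8082593}$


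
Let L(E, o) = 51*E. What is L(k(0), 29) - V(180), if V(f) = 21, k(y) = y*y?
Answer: -21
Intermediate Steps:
k(y) = y²
L(k(0), 29) - V(180) = 51*0² - 1*21 = 51*0 - 21 = 0 - 21 = -21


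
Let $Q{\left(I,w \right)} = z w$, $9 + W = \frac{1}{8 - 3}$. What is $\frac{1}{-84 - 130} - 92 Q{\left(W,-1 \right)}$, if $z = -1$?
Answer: $- \frac{19689}{214} \approx -92.005$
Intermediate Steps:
$W = - \frac{44}{5}$ ($W = -9 + \frac{1}{8 - 3} = -9 + \frac{1}{5} = - \frac{44}{5} \approx -8.8$)
$Q{\left(I,w \right)} = - w$
$\frac{1}{-84 - 130} - 92 Q{\left(W,-1 \right)} = \frac{1}{-84 - 130} - 92 \left(\left(-1\right) \left(-1\right)\right) = \frac{1}{-214} - 92 = - \frac{1}{214} - 92 = - \frac{19689}{214}$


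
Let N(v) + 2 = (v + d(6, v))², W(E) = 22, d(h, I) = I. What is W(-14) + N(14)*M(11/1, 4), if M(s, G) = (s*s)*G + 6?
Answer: 383202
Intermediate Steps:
M(s, G) = 6 + G*s² (M(s, G) = s²*G + 6 = G*s² + 6 = 6 + G*s²)
N(v) = -2 + 4*v² (N(v) = -2 + (v + v)² = -2 + (2*v)² = -2 + 4*v²)
W(-14) + N(14)*M(11/1, 4) = 22 + (-2 + 4*14²)*(6 + 4*(11/1)²) = 22 + (-2 + 4*196)*(6 + 4*(11*1)²) = 22 + (-2 + 784)*(6 + 4*11²) = 22 + 782*(6 + 4*121) = 22 + 782*(6 + 484) = 22 + 782*490 = 22 + 383180 = 383202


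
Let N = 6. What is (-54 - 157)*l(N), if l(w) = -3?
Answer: 633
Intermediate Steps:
(-54 - 157)*l(N) = (-54 - 157)*(-3) = -211*(-3) = 633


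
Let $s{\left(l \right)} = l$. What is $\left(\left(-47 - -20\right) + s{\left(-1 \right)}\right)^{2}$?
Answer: $784$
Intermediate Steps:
$\left(\left(-47 - -20\right) + s{\left(-1 \right)}\right)^{2} = \left(\left(-47 - -20\right) - 1\right)^{2} = \left(\left(-47 + 20\right) - 1\right)^{2} = \left(-27 - 1\right)^{2} = \left(-28\right)^{2} = 784$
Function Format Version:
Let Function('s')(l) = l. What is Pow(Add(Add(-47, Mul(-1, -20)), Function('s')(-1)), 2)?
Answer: 784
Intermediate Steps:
Pow(Add(Add(-47, Mul(-1, -20)), Function('s')(-1)), 2) = Pow(Add(Add(-47, Mul(-1, -20)), -1), 2) = Pow(Add(Add(-47, 20), -1), 2) = Pow(Add(-27, -1), 2) = Pow(-28, 2) = 784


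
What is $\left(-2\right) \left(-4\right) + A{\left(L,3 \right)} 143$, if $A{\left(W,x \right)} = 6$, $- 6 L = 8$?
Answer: $866$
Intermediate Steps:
$L = - \frac{4}{3}$ ($L = \left(- \frac{1}{6}\right) 8 = - \frac{4}{3} \approx -1.3333$)
$\left(-2\right) \left(-4\right) + A{\left(L,3 \right)} 143 = \left(-2\right) \left(-4\right) + 6 \cdot 143 = 8 + 858 = 866$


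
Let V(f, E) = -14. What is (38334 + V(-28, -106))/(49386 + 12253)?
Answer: 38320/61639 ≈ 0.62168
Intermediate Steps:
(38334 + V(-28, -106))/(49386 + 12253) = (38334 - 14)/(49386 + 12253) = 38320/61639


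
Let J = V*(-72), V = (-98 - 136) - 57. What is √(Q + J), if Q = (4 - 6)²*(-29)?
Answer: 2*√5209 ≈ 144.35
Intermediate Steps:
V = -291 (V = -234 - 57 = -291)
Q = -116 (Q = (-2)²*(-29) = 4*(-29) = -116)
J = 20952 (J = -291*(-72) = 20952)
√(Q + J) = √(-116 + 20952) = √20836 = 2*√5209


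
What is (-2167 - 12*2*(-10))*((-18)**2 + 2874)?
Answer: -6162546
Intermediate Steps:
(-2167 - 12*2*(-10))*((-18)**2 + 2874) = (-2167 - 24*(-10))*(324 + 2874) = (-2167 + 240)*3198 = -1927*3198 = -6162546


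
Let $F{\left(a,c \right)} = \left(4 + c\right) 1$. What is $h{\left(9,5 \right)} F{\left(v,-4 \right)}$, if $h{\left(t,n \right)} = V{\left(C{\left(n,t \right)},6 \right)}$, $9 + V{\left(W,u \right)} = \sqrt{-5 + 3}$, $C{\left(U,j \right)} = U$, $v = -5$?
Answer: $0$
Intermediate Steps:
$V{\left(W,u \right)} = -9 + i \sqrt{2}$ ($V{\left(W,u \right)} = -9 + \sqrt{-5 + 3} = -9 + \sqrt{-2} = -9 + i \sqrt{2}$)
$F{\left(a,c \right)} = 4 + c$
$h{\left(t,n \right)} = -9 + i \sqrt{2}$
$h{\left(9,5 \right)} F{\left(v,-4 \right)} = \left(-9 + i \sqrt{2}\right) \left(4 - 4\right) = \left(-9 + i \sqrt{2}\right) 0 = 0$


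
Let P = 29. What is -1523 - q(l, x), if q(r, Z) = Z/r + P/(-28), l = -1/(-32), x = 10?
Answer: -51575/28 ≈ -1842.0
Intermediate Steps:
l = 1/32 (l = -1*(-1/32) = 1/32 ≈ 0.031250)
q(r, Z) = -29/28 + Z/r (q(r, Z) = Z/r + 29/(-28) = Z/r + 29*(-1/28) = Z/r - 29/28 = -29/28 + Z/r)
-1523 - q(l, x) = -1523 - (-29/28 + 10/(1/32)) = -1523 - (-29/28 + 10*32) = -1523 - (-29/28 + 320) = -1523 - 1*8931/28 = -1523 - 8931/28 = -51575/28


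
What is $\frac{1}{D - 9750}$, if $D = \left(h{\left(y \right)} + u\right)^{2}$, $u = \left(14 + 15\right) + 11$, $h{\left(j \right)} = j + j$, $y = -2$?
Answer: $- \frac{1}{8454} \approx -0.00011829$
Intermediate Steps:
$h{\left(j \right)} = 2 j$
$u = 40$ ($u = 29 + 11 = 40$)
$D = 1296$ ($D = \left(2 \left(-2\right) + 40\right)^{2} = \left(-4 + 40\right)^{2} = 36^{2} = 1296$)
$\frac{1}{D - 9750} = \frac{1}{1296 - 9750} = \frac{1}{-8454} = - \frac{1}{8454}$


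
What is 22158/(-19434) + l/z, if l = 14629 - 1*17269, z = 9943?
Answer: -45270459/32205377 ≈ -1.4057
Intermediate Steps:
l = -2640 (l = 14629 - 17269 = -2640)
22158/(-19434) + l/z = 22158/(-19434) - 2640/9943 = 22158*(-1/19434) - 2640*1/9943 = -3693/3239 - 2640/9943 = -45270459/32205377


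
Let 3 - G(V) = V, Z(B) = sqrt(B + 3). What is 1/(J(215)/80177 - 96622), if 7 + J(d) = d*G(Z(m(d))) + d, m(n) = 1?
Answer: -80177/7746861671 ≈ -1.0350e-5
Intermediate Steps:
Z(B) = sqrt(3 + B)
G(V) = 3 - V
J(d) = -7 + 2*d (J(d) = -7 + (d*(3 - sqrt(3 + 1)) + d) = -7 + (d*(3 - sqrt(4)) + d) = -7 + (d*(3 - 1*2) + d) = -7 + (d*(3 - 2) + d) = -7 + (d*1 + d) = -7 + (d + d) = -7 + 2*d)
1/(J(215)/80177 - 96622) = 1/((-7 + 2*215)/80177 - 96622) = 1/((-7 + 430)*(1/80177) - 96622) = 1/(423*(1/80177) - 96622) = 1/(423/80177 - 96622) = 1/(-7746861671/80177) = -80177/7746861671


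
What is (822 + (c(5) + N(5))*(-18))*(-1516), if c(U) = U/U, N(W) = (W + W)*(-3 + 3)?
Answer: -1218864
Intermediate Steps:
N(W) = 0 (N(W) = (2*W)*0 = 0)
c(U) = 1
(822 + (c(5) + N(5))*(-18))*(-1516) = (822 + (1 + 0)*(-18))*(-1516) = (822 + 1*(-18))*(-1516) = (822 - 18)*(-1516) = 804*(-1516) = -1218864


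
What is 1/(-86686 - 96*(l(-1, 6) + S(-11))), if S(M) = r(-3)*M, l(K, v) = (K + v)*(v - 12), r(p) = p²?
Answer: -1/74302 ≈ -1.3459e-5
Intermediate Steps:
l(K, v) = (-12 + v)*(K + v) (l(K, v) = (K + v)*(-12 + v) = (-12 + v)*(K + v))
S(M) = 9*M (S(M) = (-3)²*M = 9*M)
1/(-86686 - 96*(l(-1, 6) + S(-11))) = 1/(-86686 - 96*((6² - 12*(-1) - 12*6 - 1*6) + 9*(-11))) = 1/(-86686 - 96*((36 + 12 - 72 - 6) - 99)) = 1/(-86686 - 96*(-30 - 99)) = 1/(-86686 - 96*(-129)) = 1/(-86686 + 12384) = 1/(-74302) = -1/74302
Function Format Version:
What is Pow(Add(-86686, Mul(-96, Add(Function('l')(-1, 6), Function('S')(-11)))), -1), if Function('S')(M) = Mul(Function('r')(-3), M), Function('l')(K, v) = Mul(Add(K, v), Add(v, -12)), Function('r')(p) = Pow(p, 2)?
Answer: Rational(-1, 74302) ≈ -1.3459e-5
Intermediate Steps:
Function('l')(K, v) = Mul(Add(-12, v), Add(K, v)) (Function('l')(K, v) = Mul(Add(K, v), Add(-12, v)) = Mul(Add(-12, v), Add(K, v)))
Function('S')(M) = Mul(9, M) (Function('S')(M) = Mul(Pow(-3, 2), M) = Mul(9, M))
Pow(Add(-86686, Mul(-96, Add(Function('l')(-1, 6), Function('S')(-11)))), -1) = Pow(Add(-86686, Mul(-96, Add(Add(Pow(6, 2), Mul(-12, -1), Mul(-12, 6), Mul(-1, 6)), Mul(9, -11)))), -1) = Pow(Add(-86686, Mul(-96, Add(Add(36, 12, -72, -6), -99))), -1) = Pow(Add(-86686, Mul(-96, Add(-30, -99))), -1) = Pow(Add(-86686, Mul(-96, -129)), -1) = Pow(Add(-86686, 12384), -1) = Pow(-74302, -1) = Rational(-1, 74302)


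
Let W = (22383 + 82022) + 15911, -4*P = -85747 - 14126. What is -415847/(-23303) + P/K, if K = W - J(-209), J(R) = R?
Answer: 67602393073/3744792100 ≈ 18.052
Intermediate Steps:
P = 99873/4 (P = -(-85747 - 14126)/4 = -1/4*(-99873) = 99873/4 ≈ 24968.)
W = 120316 (W = 104405 + 15911 = 120316)
K = 120525 (K = 120316 - 1*(-209) = 120316 + 209 = 120525)
-415847/(-23303) + P/K = -415847/(-23303) + (99873/4)/120525 = -415847*(-1/23303) + (99873/4)*(1/120525) = 415847/23303 + 33291/160700 = 67602393073/3744792100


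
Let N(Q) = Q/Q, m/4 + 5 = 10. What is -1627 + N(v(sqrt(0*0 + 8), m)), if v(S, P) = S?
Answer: -1626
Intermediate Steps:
m = 20 (m = -20 + 4*10 = -20 + 40 = 20)
N(Q) = 1
-1627 + N(v(sqrt(0*0 + 8), m)) = -1627 + 1 = -1626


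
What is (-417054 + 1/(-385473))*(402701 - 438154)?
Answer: 518139331238089/35043 ≈ 1.4786e+10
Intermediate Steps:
(-417054 + 1/(-385473))*(402701 - 438154) = (-417054 - 1/385473)*(-35453) = -160763056543/385473*(-35453) = 518139331238089/35043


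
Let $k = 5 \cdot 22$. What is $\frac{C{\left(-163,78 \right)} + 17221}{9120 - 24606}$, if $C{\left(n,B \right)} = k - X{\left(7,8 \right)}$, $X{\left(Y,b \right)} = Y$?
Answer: $- \frac{8662}{7743} \approx -1.1187$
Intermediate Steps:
$k = 110$
$C{\left(n,B \right)} = 103$ ($C{\left(n,B \right)} = 110 - 7 = 103$)
$\frac{C{\left(-163,78 \right)} + 17221}{9120 - 24606} = \frac{103 + 17221}{9120 - 24606} = \frac{17324}{-15486} = 17324 \left(- \frac{1}{15486}\right) = - \frac{8662}{7743}$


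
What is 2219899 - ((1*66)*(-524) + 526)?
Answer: 2253957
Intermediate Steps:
2219899 - ((1*66)*(-524) + 526) = 2219899 - (66*(-524) + 526) = 2219899 - (-34584 + 526) = 2219899 - 1*(-34058) = 2219899 + 34058 = 2253957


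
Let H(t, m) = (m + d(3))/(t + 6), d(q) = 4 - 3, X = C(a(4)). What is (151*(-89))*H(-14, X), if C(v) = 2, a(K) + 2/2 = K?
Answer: 40317/8 ≈ 5039.6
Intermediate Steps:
a(K) = -1 + K
X = 2
d(q) = 1
H(t, m) = (1 + m)/(6 + t) (H(t, m) = (m + 1)/(t + 6) = (1 + m)/(6 + t))
(151*(-89))*H(-14, X) = (151*(-89))*((1 + 2)/(6 - 14)) = -13439*3/(-8) = -(-13439)*3/8 = -13439*(-3/8) = 40317/8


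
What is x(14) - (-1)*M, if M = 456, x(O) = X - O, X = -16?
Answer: 426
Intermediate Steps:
x(O) = -16 - O
x(14) - (-1)*M = (-16 - 1*14) - (-1)*456 = (-16 - 14) - 1*(-456) = -30 + 456 = 426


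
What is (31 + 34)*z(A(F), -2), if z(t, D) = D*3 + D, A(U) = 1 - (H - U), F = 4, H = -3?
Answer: -520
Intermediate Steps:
A(U) = 4 + U (A(U) = 1 - (-3 - U) = 1 + (3 + U) = 4 + U)
z(t, D) = 4*D (z(t, D) = 3*D + D = 4*D)
(31 + 34)*z(A(F), -2) = (31 + 34)*(4*(-2)) = 65*(-8) = -520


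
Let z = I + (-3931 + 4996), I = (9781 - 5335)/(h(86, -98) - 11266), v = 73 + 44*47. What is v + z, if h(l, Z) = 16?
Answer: 2003503/625 ≈ 3205.6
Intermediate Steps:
v = 2141 (v = 73 + 2068 = 2141)
I = -247/625 (I = (9781 - 5335)/(16 - 11266) = 4446/(-11250) = 4446*(-1/11250) = -247/625 ≈ -0.39520)
z = 665378/625 (z = -247/625 + (-3931 + 4996) = -247/625 + 1065 = 665378/625 ≈ 1064.6)
v + z = 2141 + 665378/625 = 2003503/625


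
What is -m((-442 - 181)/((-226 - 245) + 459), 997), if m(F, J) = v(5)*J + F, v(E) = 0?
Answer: -623/12 ≈ -51.917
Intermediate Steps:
m(F, J) = F (m(F, J) = 0*J + F = 0 + F = F)
-m((-442 - 181)/((-226 - 245) + 459), 997) = -(-442 - 181)/((-226 - 245) + 459) = -(-623)/(-471 + 459) = -(-623)/(-12) = -(-623)*(-1)/12 = -1*623/12 = -623/12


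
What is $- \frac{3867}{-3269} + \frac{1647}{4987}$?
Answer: $\frac{24668772}{16302503} \approx 1.5132$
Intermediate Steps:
$- \frac{3867}{-3269} + \frac{1647}{4987} = \left(-3867\right) \left(- \frac{1}{3269}\right) + 1647 \cdot \frac{1}{4987} = \frac{3867}{3269} + \frac{1647}{4987} = \frac{24668772}{16302503}$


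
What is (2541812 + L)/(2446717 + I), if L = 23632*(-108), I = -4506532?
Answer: 10444/2059815 ≈ 0.0050704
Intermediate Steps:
L = -2552256
(2541812 + L)/(2446717 + I) = (2541812 - 2552256)/(2446717 - 4506532) = -10444/(-2059815) = -10444*(-1/2059815) = 10444/2059815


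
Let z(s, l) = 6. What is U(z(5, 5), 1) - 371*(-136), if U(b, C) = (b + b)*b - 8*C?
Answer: 50520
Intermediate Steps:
U(b, C) = -8*C + 2*b² (U(b, C) = (2*b)*b - 8*C = 2*b² - 8*C = -8*C + 2*b²)
U(z(5, 5), 1) - 371*(-136) = (-8*1 + 2*6²) - 371*(-136) = (-8 + 2*36) + 50456 = (-8 + 72) + 50456 = 64 + 50456 = 50520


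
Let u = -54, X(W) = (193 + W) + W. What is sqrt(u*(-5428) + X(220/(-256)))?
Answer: 7*sqrt(383090)/8 ≈ 541.58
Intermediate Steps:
X(W) = 193 + 2*W
sqrt(u*(-5428) + X(220/(-256))) = sqrt(-54*(-5428) + (193 + 2*(220/(-256)))) = sqrt(293112 + (193 + 2*(220*(-1/256)))) = sqrt(293112 + (193 + 2*(-55/64))) = sqrt(293112 + (193 - 55/32)) = sqrt(293112 + 6121/32) = sqrt(9385705/32) = 7*sqrt(383090)/8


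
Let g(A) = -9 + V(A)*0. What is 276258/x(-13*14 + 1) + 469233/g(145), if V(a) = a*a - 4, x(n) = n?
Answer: -9713055/181 ≈ -53663.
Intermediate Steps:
V(a) = -4 + a² (V(a) = a² - 4 = -4 + a²)
g(A) = -9 (g(A) = -9 + (-4 + A²)*0 = -9 + 0 = -9)
276258/x(-13*14 + 1) + 469233/g(145) = 276258/(-13*14 + 1) + 469233/(-9) = 276258/(-182 + 1) + 469233*(-⅑) = 276258/(-181) - 52137 = 276258*(-1/181) - 52137 = -276258/181 - 52137 = -9713055/181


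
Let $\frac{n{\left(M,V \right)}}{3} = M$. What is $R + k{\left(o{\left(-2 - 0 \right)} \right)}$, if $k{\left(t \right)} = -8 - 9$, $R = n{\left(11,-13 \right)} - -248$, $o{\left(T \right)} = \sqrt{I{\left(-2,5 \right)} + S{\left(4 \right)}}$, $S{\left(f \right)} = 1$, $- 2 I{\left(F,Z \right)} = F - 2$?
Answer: $264$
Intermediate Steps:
$n{\left(M,V \right)} = 3 M$
$I{\left(F,Z \right)} = 1 - \frac{F}{2}$ ($I{\left(F,Z \right)} = - \frac{F - 2}{2} = - \frac{-2 + F}{2} = 1 - \frac{F}{2}$)
$o{\left(T \right)} = \sqrt{3}$ ($o{\left(T \right)} = \sqrt{\left(1 - -1\right) + 1} = \sqrt{\left(1 + 1\right) + 1} = \sqrt{2 + 1} = \sqrt{3}$)
$R = 281$ ($R = 3 \cdot 11 - -248 = 33 + 248 = 281$)
$k{\left(t \right)} = -17$ ($k{\left(t \right)} = -8 - 9 = -17$)
$R + k{\left(o{\left(-2 - 0 \right)} \right)} = 281 - 17 = 264$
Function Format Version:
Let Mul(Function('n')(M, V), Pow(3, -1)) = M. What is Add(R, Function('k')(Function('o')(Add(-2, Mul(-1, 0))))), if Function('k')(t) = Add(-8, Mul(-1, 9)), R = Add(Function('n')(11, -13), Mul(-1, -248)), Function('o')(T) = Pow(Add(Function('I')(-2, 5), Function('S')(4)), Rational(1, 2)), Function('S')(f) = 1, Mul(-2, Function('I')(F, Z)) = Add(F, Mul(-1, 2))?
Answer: 264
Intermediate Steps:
Function('n')(M, V) = Mul(3, M)
Function('I')(F, Z) = Add(1, Mul(Rational(-1, 2), F)) (Function('I')(F, Z) = Mul(Rational(-1, 2), Add(F, Mul(-1, 2))) = Mul(Rational(-1, 2), Add(F, -2)) = Mul(Rational(-1, 2), Add(-2, F)) = Add(1, Mul(Rational(-1, 2), F)))
Function('o')(T) = Pow(3, Rational(1, 2)) (Function('o')(T) = Pow(Add(Add(1, Mul(Rational(-1, 2), -2)), 1), Rational(1, 2)) = Pow(Add(Add(1, 1), 1), Rational(1, 2)) = Pow(Add(2, 1), Rational(1, 2)) = Pow(3, Rational(1, 2)))
R = 281 (R = Add(Mul(3, 11), Mul(-1, -248)) = Add(33, 248) = 281)
Function('k')(t) = -17 (Function('k')(t) = Add(-8, -9) = -17)
Add(R, Function('k')(Function('o')(Add(-2, Mul(-1, 0))))) = Add(281, -17) = 264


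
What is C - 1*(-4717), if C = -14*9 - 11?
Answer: 4580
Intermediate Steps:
C = -137 (C = -126 - 11 = -137)
C - 1*(-4717) = -137 - 1*(-4717) = -137 + 4717 = 4580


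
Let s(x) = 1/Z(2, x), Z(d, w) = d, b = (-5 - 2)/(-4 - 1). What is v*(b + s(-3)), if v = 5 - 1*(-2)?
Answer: 133/10 ≈ 13.300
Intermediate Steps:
b = 7/5 (b = -7/(-5) = -7*(-⅕) = 7/5 ≈ 1.4000)
s(x) = ½ (s(x) = 1/2 = ½)
v = 7 (v = 5 + 2 = 7)
v*(b + s(-3)) = 7*(7/5 + ½) = 7*(19/10) = 133/10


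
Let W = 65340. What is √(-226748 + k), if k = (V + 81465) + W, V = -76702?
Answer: 177*I*√5 ≈ 395.78*I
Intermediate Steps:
k = 70103 (k = (-76702 + 81465) + 65340 = 4763 + 65340 = 70103)
√(-226748 + k) = √(-226748 + 70103) = √(-156645) = 177*I*√5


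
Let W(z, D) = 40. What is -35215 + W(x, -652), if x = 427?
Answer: -35175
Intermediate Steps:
-35215 + W(x, -652) = -35215 + 40 = -35175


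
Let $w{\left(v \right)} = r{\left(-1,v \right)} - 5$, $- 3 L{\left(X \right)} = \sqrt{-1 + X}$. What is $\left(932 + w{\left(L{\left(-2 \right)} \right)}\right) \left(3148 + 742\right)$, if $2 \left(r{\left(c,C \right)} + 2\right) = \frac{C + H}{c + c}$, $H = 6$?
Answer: $3592415 + \frac{1945 i \sqrt{3}}{6} \approx 3.5924 \cdot 10^{6} + 561.47 i$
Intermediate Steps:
$L{\left(X \right)} = - \frac{\sqrt{-1 + X}}{3}$
$r{\left(c,C \right)} = -2 + \frac{6 + C}{4 c}$ ($r{\left(c,C \right)} = -2 + \frac{\left(C + 6\right) \frac{1}{c + c}}{2} = -2 + \frac{\left(6 + C\right) \frac{1}{2 c}}{2} = -2 + \frac{\frac{1}{2} \frac{1}{c} \left(6 + C\right)}{2} = -2 + \frac{6 + C}{4 c}$)
$w{\left(v \right)} = - \frac{17}{2} - \frac{v}{4}$ ($w{\left(v \right)} = \frac{6 + v - -8}{4 \left(-1\right)} - 5 = \frac{1}{4} \left(-1\right) \left(6 + v + 8\right) - 5 = \frac{1}{4} \left(-1\right) \left(14 + v\right) - 5 = \left(- \frac{7}{2} - \frac{v}{4}\right) - 5 = - \frac{17}{2} - \frac{v}{4}$)
$\left(932 + w{\left(L{\left(-2 \right)} \right)}\right) \left(3148 + 742\right) = \left(932 - \left(\frac{17}{2} + \frac{\left(- \frac{1}{3}\right) \sqrt{-1 - 2}}{4}\right)\right) \left(3148 + 742\right) = \left(932 - \left(\frac{17}{2} + \frac{\left(- \frac{1}{3}\right) \sqrt{-3}}{4}\right)\right) 3890 = \left(932 - \left(\frac{17}{2} + \frac{\left(- \frac{1}{3}\right) i \sqrt{3}}{4}\right)\right) 3890 = \left(932 - \left(\frac{17}{2} - \frac{i \sqrt{3}}{12}\right)\right) 3890 = \left(\frac{1847}{2} + \frac{i \sqrt{3}}{12}\right) 3890 = 3592415 + \frac{1945 i \sqrt{3}}{6}$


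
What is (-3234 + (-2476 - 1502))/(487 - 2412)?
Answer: 7212/1925 ≈ 3.7465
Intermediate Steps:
(-3234 + (-2476 - 1502))/(487 - 2412) = (-3234 - 3978)/(-1925) = -7212*(-1/1925) = 7212/1925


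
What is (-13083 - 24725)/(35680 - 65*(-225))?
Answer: -37808/50305 ≈ -0.75158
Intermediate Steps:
(-13083 - 24725)/(35680 - 65*(-225)) = -37808/(35680 + 14625) = -37808/50305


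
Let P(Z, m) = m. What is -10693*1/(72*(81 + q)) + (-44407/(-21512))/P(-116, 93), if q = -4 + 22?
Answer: -219542227/148545738 ≈ -1.4779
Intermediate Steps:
q = 18
-10693*1/(72*(81 + q)) + (-44407/(-21512))/P(-116, 93) = -10693*1/(72*(81 + 18)) - 44407/(-21512)/93 = -10693/(72*99) - 44407*(-1/21512)*(1/93) = -10693/7128 + (44407/21512)*(1/93) = -10693*1/7128 + 44407/2000616 = -10693/7128 + 44407/2000616 = -219542227/148545738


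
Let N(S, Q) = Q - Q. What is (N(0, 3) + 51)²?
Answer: 2601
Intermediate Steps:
N(S, Q) = 0
(N(0, 3) + 51)² = (0 + 51)² = 51² = 2601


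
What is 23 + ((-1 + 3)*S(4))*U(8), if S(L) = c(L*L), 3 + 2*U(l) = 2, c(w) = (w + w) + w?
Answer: -25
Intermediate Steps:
c(w) = 3*w (c(w) = 2*w + w = 3*w)
U(l) = -1/2 (U(l) = -3/2 + (1/2)*2 = -3/2 + 1 = -1/2)
S(L) = 3*L**2 (S(L) = 3*(L*L) = 3*L**2)
23 + ((-1 + 3)*S(4))*U(8) = 23 + ((-1 + 3)*(3*4**2))*(-1/2) = 23 + (2*(3*16))*(-1/2) = 23 + (2*48)*(-1/2) = 23 + 96*(-1/2) = 23 - 48 = -25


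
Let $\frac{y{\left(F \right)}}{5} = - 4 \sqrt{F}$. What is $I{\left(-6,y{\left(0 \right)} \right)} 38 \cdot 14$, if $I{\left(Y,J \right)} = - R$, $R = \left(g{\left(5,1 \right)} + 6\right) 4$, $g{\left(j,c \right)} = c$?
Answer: $-14896$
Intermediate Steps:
$y{\left(F \right)} = - 20 \sqrt{F}$ ($y{\left(F \right)} = 5 \left(- 4 \sqrt{F}\right) = - 20 \sqrt{F}$)
$R = 28$ ($R = \left(1 + 6\right) 4 = 7 \cdot 4 = 28$)
$I{\left(Y,J \right)} = -28$ ($I{\left(Y,J \right)} = \left(-1\right) 28 = -28$)
$I{\left(-6,y{\left(0 \right)} \right)} 38 \cdot 14 = \left(-28\right) 38 \cdot 14 = \left(-1064\right) 14 = -14896$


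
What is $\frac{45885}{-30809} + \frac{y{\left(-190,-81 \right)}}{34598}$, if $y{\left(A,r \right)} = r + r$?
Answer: $- \frac{796260144}{532964891} \approx -1.494$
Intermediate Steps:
$y{\left(A,r \right)} = 2 r$
$\frac{45885}{-30809} + \frac{y{\left(-190,-81 \right)}}{34598} = \frac{45885}{-30809} + \frac{2 \left(-81\right)}{34598} = 45885 \left(- \frac{1}{30809}\right) - \frac{81}{17299} = - \frac{45885}{30809} - \frac{81}{17299} = - \frac{796260144}{532964891}$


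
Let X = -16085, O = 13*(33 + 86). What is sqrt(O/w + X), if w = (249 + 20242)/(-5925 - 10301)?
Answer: I*sqrt(7268144524287)/20491 ≈ 131.57*I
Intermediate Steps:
O = 1547 (O = 13*119 = 1547)
w = -20491/16226 (w = 20491/(-16226) = 20491*(-1/16226) = -20491/16226 ≈ -1.2628)
sqrt(O/w + X) = sqrt(1547/(-20491/16226) - 16085) = sqrt(1547*(-16226/20491) - 16085) = sqrt(-25101622/20491 - 16085) = sqrt(-354699357/20491) = I*sqrt(7268144524287)/20491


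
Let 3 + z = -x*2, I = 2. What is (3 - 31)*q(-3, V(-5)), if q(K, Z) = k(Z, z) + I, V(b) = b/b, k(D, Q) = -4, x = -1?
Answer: 56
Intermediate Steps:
z = -1 (z = -3 - 1*(-1)*2 = -3 + 1*2 = -3 + 2 = -1)
V(b) = 1
q(K, Z) = -2 (q(K, Z) = -4 + 2 = -2)
(3 - 31)*q(-3, V(-5)) = (3 - 31)*(-2) = -28*(-2) = 56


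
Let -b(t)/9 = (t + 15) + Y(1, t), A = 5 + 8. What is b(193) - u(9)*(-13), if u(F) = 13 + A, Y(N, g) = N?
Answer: -1543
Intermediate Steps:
A = 13
b(t) = -144 - 9*t (b(t) = -9*((t + 15) + 1) = -9*((15 + t) + 1) = -9*(16 + t) = -144 - 9*t)
u(F) = 26 (u(F) = 13 + 13 = 26)
b(193) - u(9)*(-13) = (-144 - 9*193) - 26*(-13) = (-144 - 1737) - 1*(-338) = -1881 + 338 = -1543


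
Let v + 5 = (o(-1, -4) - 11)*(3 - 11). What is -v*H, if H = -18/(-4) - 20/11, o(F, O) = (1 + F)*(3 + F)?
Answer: -4897/22 ≈ -222.59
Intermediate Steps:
v = 83 (v = -5 + ((3 + (-1)² + 4*(-1)) - 11)*(3 - 11) = -5 + ((3 + 1 - 4) - 11)*(-8) = -5 + (0 - 11)*(-8) = -5 - 11*(-8) = -5 + 88 = 83)
H = 59/22 (H = -18*(-¼) - 20*1/11 = 9/2 - 20/11 = 59/22 ≈ 2.6818)
-v*H = -83*59/22 = -1*4897/22 = -4897/22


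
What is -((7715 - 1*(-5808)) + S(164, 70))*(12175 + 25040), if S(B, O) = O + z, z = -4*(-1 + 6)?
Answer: -505119195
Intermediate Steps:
z = -20 (z = -4*5 = -20)
S(B, O) = -20 + O (S(B, O) = O - 20 = -20 + O)
-((7715 - 1*(-5808)) + S(164, 70))*(12175 + 25040) = -((7715 - 1*(-5808)) + (-20 + 70))*(12175 + 25040) = -((7715 + 5808) + 50)*37215 = -(13523 + 50)*37215 = -13573*37215 = -1*505119195 = -505119195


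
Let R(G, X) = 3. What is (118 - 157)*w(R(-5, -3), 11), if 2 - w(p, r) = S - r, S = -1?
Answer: -546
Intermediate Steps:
w(p, r) = 3 + r (w(p, r) = 2 - (-1 - r) = 2 + (1 + r) = 3 + r)
(118 - 157)*w(R(-5, -3), 11) = (118 - 157)*(3 + 11) = -39*14 = -546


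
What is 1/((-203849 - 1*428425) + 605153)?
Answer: -1/27121 ≈ -3.6872e-5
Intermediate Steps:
1/((-203849 - 1*428425) + 605153) = 1/((-203849 - 428425) + 605153) = 1/(-632274 + 605153) = 1/(-27121) = -1/27121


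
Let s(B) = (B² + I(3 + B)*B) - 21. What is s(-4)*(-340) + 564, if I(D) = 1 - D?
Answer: 4984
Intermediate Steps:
s(B) = -21 + B² + B*(-2 - B) (s(B) = (B² + (1 - (3 + B))*B) - 21 = (B² + (1 + (-3 - B))*B) - 21 = (B² + (-2 - B)*B) - 21 = (B² + B*(-2 - B)) - 21 = -21 + B² + B*(-2 - B))
s(-4)*(-340) + 564 = (-21 - 2*(-4))*(-340) + 564 = (-21 + 8)*(-340) + 564 = -13*(-340) + 564 = 4420 + 564 = 4984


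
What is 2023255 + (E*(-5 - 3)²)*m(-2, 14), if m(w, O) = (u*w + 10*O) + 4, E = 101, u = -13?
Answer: 3122135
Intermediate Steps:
m(w, O) = 4 - 13*w + 10*O (m(w, O) = (-13*w + 10*O) + 4 = 4 - 13*w + 10*O)
2023255 + (E*(-5 - 3)²)*m(-2, 14) = 2023255 + (101*(-5 - 3)²)*(4 - 13*(-2) + 10*14) = 2023255 + (101*(-8)²)*(4 + 26 + 140) = 2023255 + (101*64)*170 = 2023255 + 6464*170 = 2023255 + 1098880 = 3122135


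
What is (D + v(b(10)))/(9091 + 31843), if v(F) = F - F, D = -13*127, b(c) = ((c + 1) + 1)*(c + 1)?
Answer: -1651/40934 ≈ -0.040333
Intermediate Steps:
b(c) = (1 + c)*(2 + c) (b(c) = ((1 + c) + 1)*(1 + c) = (2 + c)*(1 + c) = (1 + c)*(2 + c))
D = -1651
v(F) = 0
(D + v(b(10)))/(9091 + 31843) = (-1651 + 0)/(9091 + 31843) = -1651/40934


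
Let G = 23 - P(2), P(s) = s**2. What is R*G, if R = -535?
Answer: -10165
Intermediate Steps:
G = 19 (G = 23 - 1*2**2 = 23 - 1*4 = 23 - 4 = 19)
R*G = -535*19 = -10165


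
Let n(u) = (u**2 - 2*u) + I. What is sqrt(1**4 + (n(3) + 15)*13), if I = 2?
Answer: 3*sqrt(29) ≈ 16.155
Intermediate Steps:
n(u) = 2 + u**2 - 2*u (n(u) = (u**2 - 2*u) + 2 = 2 + u**2 - 2*u)
sqrt(1**4 + (n(3) + 15)*13) = sqrt(1**4 + ((2 + 3**2 - 2*3) + 15)*13) = sqrt(1 + ((2 + 9 - 6) + 15)*13) = sqrt(1 + (5 + 15)*13) = sqrt(1 + 20*13) = sqrt(1 + 260) = sqrt(261) = 3*sqrt(29)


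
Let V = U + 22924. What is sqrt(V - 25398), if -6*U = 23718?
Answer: I*sqrt(6427) ≈ 80.169*I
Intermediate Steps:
U = -3953 (U = -1/6*23718 = -3953)
V = 18971 (V = -3953 + 22924 = 18971)
sqrt(V - 25398) = sqrt(18971 - 25398) = sqrt(-6427) = I*sqrt(6427)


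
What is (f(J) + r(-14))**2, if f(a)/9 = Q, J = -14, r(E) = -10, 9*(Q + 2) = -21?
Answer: 2401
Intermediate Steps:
Q = -13/3 (Q = -2 + (1/9)*(-21) = -2 - 7/3 = -13/3 ≈ -4.3333)
f(a) = -39 (f(a) = 9*(-13/3) = -39)
(f(J) + r(-14))**2 = (-39 - 10)**2 = (-49)**2 = 2401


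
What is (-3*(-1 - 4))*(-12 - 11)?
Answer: -345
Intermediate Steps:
(-3*(-1 - 4))*(-12 - 11) = -3*(-5)*(-23) = 15*(-23) = -345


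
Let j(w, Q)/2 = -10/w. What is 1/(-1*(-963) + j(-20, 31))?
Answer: 1/964 ≈ 0.0010373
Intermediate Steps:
j(w, Q) = -20/w (j(w, Q) = 2*(-10/w) = -20/w)
1/(-1*(-963) + j(-20, 31)) = 1/(-1*(-963) - 20/(-20)) = 1/(963 - 20*(-1/20)) = 1/(963 + 1) = 1/964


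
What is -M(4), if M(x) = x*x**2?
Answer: -64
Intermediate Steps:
M(x) = x**3
-M(4) = -1*4**3 = -1*64 = -64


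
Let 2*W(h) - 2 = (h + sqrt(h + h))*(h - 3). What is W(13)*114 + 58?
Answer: 7582 + 570*sqrt(26) ≈ 10488.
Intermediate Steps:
W(h) = 1 + (-3 + h)*(h + sqrt(2)*sqrt(h))/2 (W(h) = 1 + ((h + sqrt(h + h))*(h - 3))/2 = 1 + ((h + sqrt(2*h))*(-3 + h))/2 = 1 + ((h + sqrt(2)*sqrt(h))*(-3 + h))/2 = 1 + ((-3 + h)*(h + sqrt(2)*sqrt(h)))/2 = 1 + (-3 + h)*(h + sqrt(2)*sqrt(h))/2)
W(13)*114 + 58 = (1 + (1/2)*13**2 - 3/2*13 + sqrt(2)*13**(3/2)/2 - 3*sqrt(2)*sqrt(13)/2)*114 + 58 = (1 + (1/2)*169 - 39/2 + sqrt(2)*(13*sqrt(13))/2 - 3*sqrt(26)/2)*114 + 58 = (1 + 169/2 - 39/2 + 13*sqrt(26)/2 - 3*sqrt(26)/2)*114 + 58 = (66 + 5*sqrt(26))*114 + 58 = (7524 + 570*sqrt(26)) + 58 = 7582 + 570*sqrt(26)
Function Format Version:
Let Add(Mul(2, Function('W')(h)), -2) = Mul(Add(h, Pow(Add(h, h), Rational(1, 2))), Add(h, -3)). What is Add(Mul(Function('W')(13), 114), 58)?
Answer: Add(7582, Mul(570, Pow(26, Rational(1, 2)))) ≈ 10488.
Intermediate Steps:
Function('W')(h) = Add(1, Mul(Rational(1, 2), Add(-3, h), Add(h, Mul(Pow(2, Rational(1, 2)), Pow(h, Rational(1, 2)))))) (Function('W')(h) = Add(1, Mul(Rational(1, 2), Mul(Add(h, Pow(Add(h, h), Rational(1, 2))), Add(h, -3)))) = Add(1, Mul(Rational(1, 2), Mul(Add(h, Pow(Mul(2, h), Rational(1, 2))), Add(-3, h)))) = Add(1, Mul(Rational(1, 2), Mul(Add(h, Mul(Pow(2, Rational(1, 2)), Pow(h, Rational(1, 2)))), Add(-3, h)))) = Add(1, Mul(Rational(1, 2), Mul(Add(-3, h), Add(h, Mul(Pow(2, Rational(1, 2)), Pow(h, Rational(1, 2))))))) = Add(1, Mul(Rational(1, 2), Add(-3, h), Add(h, Mul(Pow(2, Rational(1, 2)), Pow(h, Rational(1, 2)))))))
Add(Mul(Function('W')(13), 114), 58) = Add(Mul(Add(1, Mul(Rational(1, 2), Pow(13, 2)), Mul(Rational(-3, 2), 13), Mul(Rational(1, 2), Pow(2, Rational(1, 2)), Pow(13, Rational(3, 2))), Mul(Rational(-3, 2), Pow(2, Rational(1, 2)), Pow(13, Rational(1, 2)))), 114), 58) = Add(Mul(Add(1, Mul(Rational(1, 2), 169), Rational(-39, 2), Mul(Rational(1, 2), Pow(2, Rational(1, 2)), Mul(13, Pow(13, Rational(1, 2)))), Mul(Rational(-3, 2), Pow(26, Rational(1, 2)))), 114), 58) = Add(Mul(Add(1, Rational(169, 2), Rational(-39, 2), Mul(Rational(13, 2), Pow(26, Rational(1, 2))), Mul(Rational(-3, 2), Pow(26, Rational(1, 2)))), 114), 58) = Add(Mul(Add(66, Mul(5, Pow(26, Rational(1, 2)))), 114), 58) = Add(Add(7524, Mul(570, Pow(26, Rational(1, 2)))), 58) = Add(7582, Mul(570, Pow(26, Rational(1, 2))))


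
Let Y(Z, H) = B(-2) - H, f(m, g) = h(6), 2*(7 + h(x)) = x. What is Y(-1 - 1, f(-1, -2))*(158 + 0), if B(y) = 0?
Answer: 632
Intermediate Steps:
h(x) = -7 + x/2
f(m, g) = -4 (f(m, g) = -7 + (½)*6 = -7 + 3 = -4)
Y(Z, H) = -H (Y(Z, H) = 0 - H = -H)
Y(-1 - 1, f(-1, -2))*(158 + 0) = (-1*(-4))*(158 + 0) = 4*158 = 632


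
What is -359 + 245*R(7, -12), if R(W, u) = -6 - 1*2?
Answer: -2319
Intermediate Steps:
R(W, u) = -8 (R(W, u) = -6 - 2 = -8)
-359 + 245*R(7, -12) = -359 + 245*(-8) = -359 - 1960 = -2319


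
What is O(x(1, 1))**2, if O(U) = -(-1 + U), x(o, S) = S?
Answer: 0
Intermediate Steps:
O(U) = 1 - U
O(x(1, 1))**2 = (1 - 1*1)**2 = (1 - 1)**2 = 0**2 = 0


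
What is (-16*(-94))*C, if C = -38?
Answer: -57152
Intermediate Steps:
(-16*(-94))*C = -16*(-94)*(-38) = 1504*(-38) = -57152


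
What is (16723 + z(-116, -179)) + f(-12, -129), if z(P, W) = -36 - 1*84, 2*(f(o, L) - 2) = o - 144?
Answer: 16527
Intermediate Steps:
f(o, L) = -70 + o/2 (f(o, L) = 2 + (o - 144)/2 = 2 + (-144 + o)/2 = 2 + (-72 + o/2) = -70 + o/2)
z(P, W) = -120 (z(P, W) = -36 - 84 = -120)
(16723 + z(-116, -179)) + f(-12, -129) = (16723 - 120) + (-70 + (1/2)*(-12)) = 16603 + (-70 - 6) = 16603 - 76 = 16527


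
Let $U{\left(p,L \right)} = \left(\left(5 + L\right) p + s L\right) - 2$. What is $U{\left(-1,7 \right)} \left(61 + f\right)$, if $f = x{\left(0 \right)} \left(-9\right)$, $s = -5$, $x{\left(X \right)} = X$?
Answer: $-2989$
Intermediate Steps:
$f = 0$ ($f = 0 \left(-9\right) = 0$)
$U{\left(p,L \right)} = -2 - 5 L + p \left(5 + L\right)$ ($U{\left(p,L \right)} = \left(\left(5 + L\right) p - 5 L\right) - 2 = \left(p \left(5 + L\right) - 5 L\right) - 2 = \left(- 5 L + p \left(5 + L\right)\right) - 2 = -2 - 5 L + p \left(5 + L\right)$)
$U{\left(-1,7 \right)} \left(61 + f\right) = \left(-2 - 35 + 5 \left(-1\right) + 7 \left(-1\right)\right) \left(61 + 0\right) = \left(-2 - 35 - 5 - 7\right) 61 = \left(-49\right) 61 = -2989$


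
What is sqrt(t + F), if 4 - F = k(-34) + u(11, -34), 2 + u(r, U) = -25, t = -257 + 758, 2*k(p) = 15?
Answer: sqrt(2098)/2 ≈ 22.902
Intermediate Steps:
k(p) = 15/2 (k(p) = (1/2)*15 = 15/2)
t = 501
u(r, U) = -27 (u(r, U) = -2 - 25 = -27)
F = 47/2 (F = 4 - (15/2 - 27) = 4 - 1*(-39/2) = 4 + 39/2 = 47/2 ≈ 23.500)
sqrt(t + F) = sqrt(501 + 47/2) = sqrt(1049/2) = sqrt(2098)/2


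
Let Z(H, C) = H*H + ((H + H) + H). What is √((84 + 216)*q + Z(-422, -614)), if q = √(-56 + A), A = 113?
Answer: √(176818 + 300*√57) ≈ 423.18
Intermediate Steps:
Z(H, C) = H² + 3*H (Z(H, C) = H² + (2*H + H) = H² + 3*H)
q = √57 (q = √(-56 + 113) = √57 ≈ 7.5498)
√((84 + 216)*q + Z(-422, -614)) = √((84 + 216)*√57 - 422*(3 - 422)) = √(300*√57 - 422*(-419)) = √(300*√57 + 176818) = √(176818 + 300*√57)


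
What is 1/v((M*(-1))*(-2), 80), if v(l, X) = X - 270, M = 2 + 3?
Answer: -1/190 ≈ -0.0052632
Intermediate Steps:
M = 5
v(l, X) = -270 + X
1/v((M*(-1))*(-2), 80) = 1/(-270 + 80) = 1/(-190) = -1/190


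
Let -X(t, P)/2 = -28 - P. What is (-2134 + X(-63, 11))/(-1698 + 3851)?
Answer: -2056/2153 ≈ -0.95495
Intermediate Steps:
X(t, P) = 56 + 2*P (X(t, P) = -2*(-28 - P) = 56 + 2*P)
(-2134 + X(-63, 11))/(-1698 + 3851) = (-2134 + (56 + 2*11))/(-1698 + 3851) = (-2134 + (56 + 22))/2153 = (-2134 + 78)*(1/2153) = -2056*1/2153 = -2056/2153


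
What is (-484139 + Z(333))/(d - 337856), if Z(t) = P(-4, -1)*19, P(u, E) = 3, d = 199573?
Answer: 484082/138283 ≈ 3.5007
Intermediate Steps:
Z(t) = 57 (Z(t) = 3*19 = 57)
(-484139 + Z(333))/(d - 337856) = (-484139 + 57)/(199573 - 337856) = -484082/(-138283) = -484082*(-1/138283) = 484082/138283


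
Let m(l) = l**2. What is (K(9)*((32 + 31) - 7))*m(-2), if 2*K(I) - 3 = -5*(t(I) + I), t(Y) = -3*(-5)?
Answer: -13104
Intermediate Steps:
t(Y) = 15
K(I) = -36 - 5*I/2 (K(I) = 3/2 + (-5*(15 + I))/2 = 3/2 + (-75 - 5*I)/2 = 3/2 + (-75/2 - 5*I/2) = -36 - 5*I/2)
(K(9)*((32 + 31) - 7))*m(-2) = ((-36 - 5/2*9)*((32 + 31) - 7))*(-2)**2 = ((-36 - 45/2)*(63 - 7))*4 = -117/2*56*4 = -3276*4 = -13104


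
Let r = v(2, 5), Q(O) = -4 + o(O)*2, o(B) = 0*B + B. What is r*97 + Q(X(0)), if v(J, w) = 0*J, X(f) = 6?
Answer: 8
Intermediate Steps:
o(B) = B (o(B) = 0 + B = B)
Q(O) = -4 + 2*O (Q(O) = -4 + O*2 = -4 + 2*O)
v(J, w) = 0
r = 0
r*97 + Q(X(0)) = 0*97 + (-4 + 2*6) = 0 + (-4 + 12) = 0 + 8 = 8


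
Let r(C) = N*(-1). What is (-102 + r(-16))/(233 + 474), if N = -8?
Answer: -94/707 ≈ -0.13296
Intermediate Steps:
r(C) = 8 (r(C) = -8*(-1) = 8)
(-102 + r(-16))/(233 + 474) = (-102 + 8)/(233 + 474) = -94/707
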